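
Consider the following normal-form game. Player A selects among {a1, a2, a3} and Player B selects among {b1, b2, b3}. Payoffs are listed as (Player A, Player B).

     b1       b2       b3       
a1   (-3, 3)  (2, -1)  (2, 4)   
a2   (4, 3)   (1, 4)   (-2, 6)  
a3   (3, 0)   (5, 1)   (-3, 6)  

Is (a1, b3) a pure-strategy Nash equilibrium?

Holding Player B at b3: Player A gets 2 from a1, versus -2 from a2, -3 from a3. No profitable deviation for Player A.
Holding Player A at a1: Player B gets 4 from b3, versus 3 from b1, -1 from b2. No profitable deviation for Player B either.

Yes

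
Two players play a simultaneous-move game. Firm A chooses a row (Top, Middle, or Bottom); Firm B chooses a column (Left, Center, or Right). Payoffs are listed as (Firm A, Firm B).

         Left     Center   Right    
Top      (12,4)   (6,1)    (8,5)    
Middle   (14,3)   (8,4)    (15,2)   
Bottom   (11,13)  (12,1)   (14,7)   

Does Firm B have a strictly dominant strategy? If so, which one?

Check whether one of Firm B's strategies beats all alternatives regardless of what the opponent does.
Left is not dominant: against Top, Right gives 5 > 4.
Center is not dominant: against Top, Left gives 4 > 1.
Right is not dominant: against Middle, Left gives 3 > 2.
No single strategy is best against every opponent action.

No strictly dominant strategy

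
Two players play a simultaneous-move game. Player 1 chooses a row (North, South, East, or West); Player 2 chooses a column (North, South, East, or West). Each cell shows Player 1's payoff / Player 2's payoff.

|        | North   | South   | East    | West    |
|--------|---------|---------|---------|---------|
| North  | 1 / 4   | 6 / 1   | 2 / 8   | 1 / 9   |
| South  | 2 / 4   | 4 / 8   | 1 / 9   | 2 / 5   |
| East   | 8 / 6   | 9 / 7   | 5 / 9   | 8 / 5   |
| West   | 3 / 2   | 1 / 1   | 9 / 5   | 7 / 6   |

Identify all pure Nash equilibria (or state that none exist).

Check mutual best responses: a cell is a NE iff neither player can gain by unilaterally deviating.
Player 1's best responses — vs North: East (payoff 8); vs South: East (payoff 9); vs East: West (payoff 9); vs West: East (payoff 8).
Player 2's best responses — vs North: West (payoff 9); vs South: East (payoff 9); vs East: East (payoff 9); vs West: West (payoff 6).
No cell has both players best-responding. For instance, Player 1's best reply to East is West, but against West Player 2 prefers West over East.

There is no pure-strategy Nash equilibrium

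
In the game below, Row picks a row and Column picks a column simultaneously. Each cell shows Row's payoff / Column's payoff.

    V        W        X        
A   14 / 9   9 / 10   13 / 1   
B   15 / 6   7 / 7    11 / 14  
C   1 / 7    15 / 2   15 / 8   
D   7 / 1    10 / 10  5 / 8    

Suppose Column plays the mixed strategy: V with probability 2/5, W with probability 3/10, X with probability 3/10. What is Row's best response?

A

Compute Row's expected payoff from each pure strategy against the given mix.
A: (2/5)·14 + (3/10)·9 + (3/10)·13 = 61/5
B: (2/5)·15 + (3/10)·7 + (3/10)·11 = 57/5
C: (2/5)·1 + (3/10)·15 + (3/10)·15 = 47/5
D: (2/5)·7 + (3/10)·10 + (3/10)·5 = 73/10
Highest expected payoff is 61/5, from A.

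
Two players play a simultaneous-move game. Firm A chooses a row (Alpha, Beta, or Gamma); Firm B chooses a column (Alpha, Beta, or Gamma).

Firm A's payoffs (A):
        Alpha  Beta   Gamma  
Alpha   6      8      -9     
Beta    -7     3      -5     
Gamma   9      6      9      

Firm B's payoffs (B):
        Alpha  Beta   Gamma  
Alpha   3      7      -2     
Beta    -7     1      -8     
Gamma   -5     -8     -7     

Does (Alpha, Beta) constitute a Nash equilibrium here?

Holding Firm B at Beta: Firm A gets 8 from Alpha, versus 3 from Beta, 6 from Gamma. No profitable deviation for Firm A.
Holding Firm A at Alpha: Firm B gets 7 from Beta, versus 3 from Alpha, -2 from Gamma. No profitable deviation for Firm B either.

Yes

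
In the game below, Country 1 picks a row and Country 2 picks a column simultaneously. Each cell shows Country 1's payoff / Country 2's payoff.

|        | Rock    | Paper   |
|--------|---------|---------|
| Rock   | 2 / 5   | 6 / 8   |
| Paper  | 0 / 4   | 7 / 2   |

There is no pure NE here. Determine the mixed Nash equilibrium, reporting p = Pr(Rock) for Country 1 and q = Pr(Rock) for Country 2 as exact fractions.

In a mixed NE each player is indifferent between their pure strategies, so the opponent's mix sets the indifference.
Country 2 indifferent between Rock and Paper: p·5 + (1−p)·4 = p·8 + (1−p)·2 ⟹ 4 + 1p = 2 + 6p ⟹ p = 2/5.
Country 1 indifferent between Rock and Paper: q·2 + (1−q)·6 = q·0 + (1−q)·7 ⟹ 6 + (-4)q = 7 + (-7)q ⟹ q = 1/3.

p = 2/5, q = 1/3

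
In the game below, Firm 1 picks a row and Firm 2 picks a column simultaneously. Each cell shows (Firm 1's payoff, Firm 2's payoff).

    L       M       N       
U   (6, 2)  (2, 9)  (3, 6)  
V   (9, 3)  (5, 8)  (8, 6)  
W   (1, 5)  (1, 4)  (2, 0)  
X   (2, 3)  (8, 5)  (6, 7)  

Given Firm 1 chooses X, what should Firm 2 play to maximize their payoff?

N

With Firm 1 fixed at X, Firm 2's payoffs are: L → 3, M → 5, N → 7.
The maximum is 7, achieved by N.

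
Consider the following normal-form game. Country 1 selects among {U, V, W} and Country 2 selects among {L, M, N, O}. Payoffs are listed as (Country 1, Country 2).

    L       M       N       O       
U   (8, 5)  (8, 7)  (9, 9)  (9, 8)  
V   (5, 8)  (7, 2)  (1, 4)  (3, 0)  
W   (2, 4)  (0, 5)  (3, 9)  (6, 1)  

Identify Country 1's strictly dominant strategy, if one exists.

U

A strategy is strictly dominant if it gives Country 1 a strictly higher payoff than every other strategy, against every choice by the opponent.
U strictly dominates: vs L: 8 > each of {5, 2}; vs M: 8 > each of {7, 0}; vs N: 9 > each of {1, 3}; vs O: 9 > each of {3, 6}.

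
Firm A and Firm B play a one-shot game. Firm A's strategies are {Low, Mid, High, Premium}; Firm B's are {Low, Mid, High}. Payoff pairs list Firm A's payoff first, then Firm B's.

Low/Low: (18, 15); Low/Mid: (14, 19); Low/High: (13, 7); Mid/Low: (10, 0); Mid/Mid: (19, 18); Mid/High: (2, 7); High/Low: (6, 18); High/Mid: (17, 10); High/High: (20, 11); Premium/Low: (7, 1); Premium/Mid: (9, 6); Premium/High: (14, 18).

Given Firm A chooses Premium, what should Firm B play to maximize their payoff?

With Firm A fixed at Premium, Firm B's payoffs are: Low → 1, Mid → 6, High → 18.
The maximum is 18, achieved by High.

High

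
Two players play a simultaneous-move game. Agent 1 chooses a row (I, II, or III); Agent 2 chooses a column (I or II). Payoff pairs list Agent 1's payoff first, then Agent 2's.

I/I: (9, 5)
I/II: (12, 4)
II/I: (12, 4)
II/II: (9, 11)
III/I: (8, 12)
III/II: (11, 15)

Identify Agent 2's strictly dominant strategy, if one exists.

A strategy is strictly dominant if it gives Agent 2 a strictly higher payoff than every other strategy, against every choice by the opponent.
I is not dominant: against II, II gives 11 > 4.
II is not dominant: against I, I gives 5 > 4.
No single strategy is best against every opponent action.

None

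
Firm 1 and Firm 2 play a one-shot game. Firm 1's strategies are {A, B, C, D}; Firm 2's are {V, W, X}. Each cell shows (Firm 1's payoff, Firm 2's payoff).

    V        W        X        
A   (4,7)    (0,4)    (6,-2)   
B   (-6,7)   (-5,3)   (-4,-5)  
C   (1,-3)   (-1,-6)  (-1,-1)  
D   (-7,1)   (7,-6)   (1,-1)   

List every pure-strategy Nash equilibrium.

A profile is a Nash equilibrium when each player is best-responding to the other.
Firm 1's best responses — vs V: A (payoff 4); vs W: D (payoff 7); vs X: A (payoff 6).
Firm 2's best responses — vs A: V (payoff 7); vs B: V (payoff 7); vs C: X (payoff -1); vs D: V (payoff 1).
The only mutual best response is (A, V); neither player gains by switching there.

(A, V)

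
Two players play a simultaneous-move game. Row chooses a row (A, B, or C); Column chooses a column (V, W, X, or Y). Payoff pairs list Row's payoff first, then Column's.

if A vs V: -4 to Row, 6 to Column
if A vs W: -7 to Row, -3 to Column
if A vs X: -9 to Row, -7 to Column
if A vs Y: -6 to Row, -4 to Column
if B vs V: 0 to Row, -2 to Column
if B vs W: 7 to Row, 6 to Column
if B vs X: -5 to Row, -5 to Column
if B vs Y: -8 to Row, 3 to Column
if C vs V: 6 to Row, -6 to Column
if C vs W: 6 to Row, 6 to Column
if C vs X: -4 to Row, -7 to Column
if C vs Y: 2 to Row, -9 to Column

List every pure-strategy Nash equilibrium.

(B, W)

A profile is a Nash equilibrium when each player is best-responding to the other.
Row's best responses — vs V: C (payoff 6); vs W: B (payoff 7); vs X: C (payoff -4); vs Y: C (payoff 2).
Column's best responses — vs A: V (payoff 6); vs B: W (payoff 6); vs C: W (payoff 6).
The only mutual best response is (B, W); neither player gains by switching there.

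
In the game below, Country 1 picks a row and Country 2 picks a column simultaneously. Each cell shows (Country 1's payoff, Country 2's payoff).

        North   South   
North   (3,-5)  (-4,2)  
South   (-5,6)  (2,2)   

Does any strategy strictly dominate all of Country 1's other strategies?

A strategy is strictly dominant if it gives Country 1 a strictly higher payoff than every other strategy, against every choice by the opponent.
North is not dominant: against South, South gives 2 > -4.
South is not dominant: against North, North gives 3 > -5.
No single strategy is best against every opponent action.

No strictly dominant strategy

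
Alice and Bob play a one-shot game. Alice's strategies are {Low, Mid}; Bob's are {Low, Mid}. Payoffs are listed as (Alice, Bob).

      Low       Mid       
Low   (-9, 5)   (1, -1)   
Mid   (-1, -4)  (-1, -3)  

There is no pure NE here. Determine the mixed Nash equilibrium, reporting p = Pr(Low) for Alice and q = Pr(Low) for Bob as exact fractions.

p = 1/7, q = 1/5

Each player's mixing probability is pinned down by making the *other* player indifferent.
Bob indifferent between Low and Mid: p·5 + (1−p)·(-4) = p·(-1) + (1−p)·(-3) ⟹ (-4) + 9p = (-3) + 2p ⟹ p = 1/7.
Alice indifferent between Low and Mid: q·(-9) + (1−q)·1 = q·(-1) + (1−q)·(-1) ⟹ 1 + (-10)q = (-1) + 0q ⟹ q = 1/5.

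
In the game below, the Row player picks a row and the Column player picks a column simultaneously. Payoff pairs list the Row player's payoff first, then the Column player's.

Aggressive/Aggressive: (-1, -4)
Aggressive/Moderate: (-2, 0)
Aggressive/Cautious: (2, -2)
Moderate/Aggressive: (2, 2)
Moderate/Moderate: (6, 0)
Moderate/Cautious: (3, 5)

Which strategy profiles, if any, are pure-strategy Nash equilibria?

Check mutual best responses: a cell is a NE iff neither player can gain by unilaterally deviating.
The Row player's best responses — vs Aggressive: Moderate (payoff 2); vs Moderate: Moderate (payoff 6); vs Cautious: Moderate (payoff 3).
The Column player's best responses — vs Aggressive: Moderate (payoff 0); vs Moderate: Cautious (payoff 5).
The only mutual best response is (Moderate, Cautious); neither player gains by switching there.

(Moderate, Cautious)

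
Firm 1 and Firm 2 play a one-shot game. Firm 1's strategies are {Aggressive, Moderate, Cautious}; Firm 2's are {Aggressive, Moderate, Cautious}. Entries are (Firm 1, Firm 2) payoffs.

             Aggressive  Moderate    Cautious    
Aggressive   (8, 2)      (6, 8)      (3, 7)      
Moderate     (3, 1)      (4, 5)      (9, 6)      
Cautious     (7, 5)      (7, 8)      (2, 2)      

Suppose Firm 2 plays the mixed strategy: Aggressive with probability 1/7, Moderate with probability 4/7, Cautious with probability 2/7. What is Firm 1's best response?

Cautious

Compute Firm 1's expected payoff from each pure strategy against the given mix.
Aggressive: (1/7)·8 + (4/7)·6 + (2/7)·3 = 38/7
Moderate: (1/7)·3 + (4/7)·4 + (2/7)·9 = 37/7
Cautious: (1/7)·7 + (4/7)·7 + (2/7)·2 = 39/7
Highest expected payoff is 39/7, from Cautious.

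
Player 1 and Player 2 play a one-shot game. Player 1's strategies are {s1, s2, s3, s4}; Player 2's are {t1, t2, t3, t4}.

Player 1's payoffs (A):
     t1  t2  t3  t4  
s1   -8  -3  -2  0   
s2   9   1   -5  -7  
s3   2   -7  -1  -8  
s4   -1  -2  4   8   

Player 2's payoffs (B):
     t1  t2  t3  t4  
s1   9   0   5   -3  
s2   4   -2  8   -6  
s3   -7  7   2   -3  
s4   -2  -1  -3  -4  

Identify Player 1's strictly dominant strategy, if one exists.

No strictly dominant strategy

A strategy is strictly dominant if it gives Player 1 a strictly higher payoff than every other strategy, against every choice by the opponent.
s1 is not dominant: against t1, s2 gives 9 > -8.
s2 is not dominant: against t3, s1 gives -2 > -5.
s3 is not dominant: against t1, s2 gives 9 > 2.
s4 is not dominant: against t1, s2 gives 9 > -1.
No single strategy is best against every opponent action.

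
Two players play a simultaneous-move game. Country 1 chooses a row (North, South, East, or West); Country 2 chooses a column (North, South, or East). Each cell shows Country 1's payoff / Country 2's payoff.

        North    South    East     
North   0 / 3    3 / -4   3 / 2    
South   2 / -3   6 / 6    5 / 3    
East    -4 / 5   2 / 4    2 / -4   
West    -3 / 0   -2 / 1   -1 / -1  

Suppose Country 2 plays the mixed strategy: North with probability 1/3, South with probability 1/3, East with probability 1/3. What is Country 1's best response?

Compute Country 1's expected payoff from each pure strategy against the given mix.
North: (1/3)·0 + (1/3)·3 + (1/3)·3 = 2
South: (1/3)·2 + (1/3)·6 + (1/3)·5 = 13/3
East: (1/3)·(-4) + (1/3)·2 + (1/3)·2 = 0
West: (1/3)·(-3) + (1/3)·(-2) + (1/3)·(-1) = -2
Highest expected payoff is 13/3, from South.

South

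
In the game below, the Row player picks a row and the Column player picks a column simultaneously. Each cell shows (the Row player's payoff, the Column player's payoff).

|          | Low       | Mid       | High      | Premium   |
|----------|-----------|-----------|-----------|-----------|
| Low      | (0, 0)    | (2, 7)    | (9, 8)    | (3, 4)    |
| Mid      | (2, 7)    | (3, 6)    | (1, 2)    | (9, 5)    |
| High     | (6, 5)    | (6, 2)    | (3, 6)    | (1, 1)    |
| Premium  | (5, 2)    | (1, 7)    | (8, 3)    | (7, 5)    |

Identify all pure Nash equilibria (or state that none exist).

(Low, High)

Find each player's best response to every opponent strategy; NE are the intersections.
The Row player's best responses — vs Low: High (payoff 6); vs Mid: High (payoff 6); vs High: Low (payoff 9); vs Premium: Mid (payoff 9).
The Column player's best responses — vs Low: High (payoff 8); vs Mid: Low (payoff 7); vs High: High (payoff 6); vs Premium: Mid (payoff 7).
The only mutual best response is (Low, High); neither player gains by switching there.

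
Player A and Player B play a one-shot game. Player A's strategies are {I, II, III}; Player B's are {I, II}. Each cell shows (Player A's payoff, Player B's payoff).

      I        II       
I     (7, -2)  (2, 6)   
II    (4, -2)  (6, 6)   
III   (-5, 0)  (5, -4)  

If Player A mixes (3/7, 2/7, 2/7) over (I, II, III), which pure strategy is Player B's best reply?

II

Compute Player B's expected payoff from each pure strategy against the given mix.
I: (3/7)·(-2) + (2/7)·(-2) + (2/7)·0 = -10/7
II: (3/7)·6 + (2/7)·6 + (2/7)·(-4) = 22/7
Highest expected payoff is 22/7, from II.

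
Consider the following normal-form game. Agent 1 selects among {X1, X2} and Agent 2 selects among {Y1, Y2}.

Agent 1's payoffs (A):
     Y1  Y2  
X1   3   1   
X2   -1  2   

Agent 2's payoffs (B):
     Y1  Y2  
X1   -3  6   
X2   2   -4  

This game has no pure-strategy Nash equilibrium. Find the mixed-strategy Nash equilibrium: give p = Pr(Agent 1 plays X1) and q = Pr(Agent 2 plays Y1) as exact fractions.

Each player's mixing probability is pinned down by making the *other* player indifferent.
Agent 2 indifferent between Y1 and Y2: p·(-3) + (1−p)·2 = p·6 + (1−p)·(-4) ⟹ 2 + (-5)p = (-4) + 10p ⟹ p = 2/5.
Agent 1 indifferent between X1 and X2: q·3 + (1−q)·1 = q·(-1) + (1−q)·2 ⟹ 1 + 2q = 2 + (-3)q ⟹ q = 1/5.

p = 2/5, q = 1/5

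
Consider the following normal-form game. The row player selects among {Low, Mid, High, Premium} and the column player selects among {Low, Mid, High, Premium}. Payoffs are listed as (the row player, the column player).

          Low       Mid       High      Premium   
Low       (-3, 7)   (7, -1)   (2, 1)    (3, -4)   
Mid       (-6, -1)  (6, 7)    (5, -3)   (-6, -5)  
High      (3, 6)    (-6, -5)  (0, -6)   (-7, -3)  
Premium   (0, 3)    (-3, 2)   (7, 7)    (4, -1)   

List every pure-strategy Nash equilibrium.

Check mutual best responses: a cell is a NE iff neither player can gain by unilaterally deviating.
The row player's best responses — vs Low: High (payoff 3); vs Mid: Low (payoff 7); vs High: Premium (payoff 7); vs Premium: Premium (payoff 4).
The column player's best responses — vs Low: Low (payoff 7); vs Mid: Mid (payoff 7); vs High: Low (payoff 6); vs Premium: High (payoff 7).
Mutual best responses occur at (High, Low) and (Premium, High); at each, neither player gains by switching.

(High, Low) and (Premium, High)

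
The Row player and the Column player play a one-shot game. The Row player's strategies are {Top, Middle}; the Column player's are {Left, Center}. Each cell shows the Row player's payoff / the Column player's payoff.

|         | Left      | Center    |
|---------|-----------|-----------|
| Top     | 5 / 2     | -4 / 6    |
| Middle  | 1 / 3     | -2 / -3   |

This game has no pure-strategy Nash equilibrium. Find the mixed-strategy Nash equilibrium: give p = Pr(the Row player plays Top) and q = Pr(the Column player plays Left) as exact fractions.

In a mixed NE each player is indifferent between their pure strategies, so the opponent's mix sets the indifference.
The Column player indifferent between Left and Center: p·2 + (1−p)·3 = p·6 + (1−p)·(-3) ⟹ 3 + (-1)p = (-3) + 9p ⟹ p = 3/5.
The Row player indifferent between Top and Middle: q·5 + (1−q)·(-4) = q·1 + (1−q)·(-2) ⟹ (-4) + 9q = (-2) + 3q ⟹ q = 1/3.

p = 3/5, q = 1/3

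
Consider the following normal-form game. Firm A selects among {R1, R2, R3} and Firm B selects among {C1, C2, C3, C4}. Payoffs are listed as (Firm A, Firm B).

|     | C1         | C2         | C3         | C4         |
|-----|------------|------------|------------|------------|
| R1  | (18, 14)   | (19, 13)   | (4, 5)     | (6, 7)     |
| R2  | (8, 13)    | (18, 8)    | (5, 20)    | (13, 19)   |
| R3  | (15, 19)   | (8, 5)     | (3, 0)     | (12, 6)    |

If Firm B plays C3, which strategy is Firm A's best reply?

With Firm B fixed at C3, Firm A's payoffs are: R1 → 4, R2 → 5, R3 → 3.
The maximum is 5, achieved by R2.

R2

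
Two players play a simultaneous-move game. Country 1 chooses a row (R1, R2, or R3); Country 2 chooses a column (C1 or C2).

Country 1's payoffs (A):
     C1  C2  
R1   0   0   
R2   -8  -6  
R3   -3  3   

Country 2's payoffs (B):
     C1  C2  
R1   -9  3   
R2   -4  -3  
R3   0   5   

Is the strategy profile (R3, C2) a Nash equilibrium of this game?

Yes

Holding Country 2 at C2: Country 1 gets 3 from R3, versus 0 from R1, -6 from R2. No profitable deviation for Country 1.
Holding Country 1 at R3: Country 2 gets 5 from C2, versus 0 from C1. No profitable deviation for Country 2 either.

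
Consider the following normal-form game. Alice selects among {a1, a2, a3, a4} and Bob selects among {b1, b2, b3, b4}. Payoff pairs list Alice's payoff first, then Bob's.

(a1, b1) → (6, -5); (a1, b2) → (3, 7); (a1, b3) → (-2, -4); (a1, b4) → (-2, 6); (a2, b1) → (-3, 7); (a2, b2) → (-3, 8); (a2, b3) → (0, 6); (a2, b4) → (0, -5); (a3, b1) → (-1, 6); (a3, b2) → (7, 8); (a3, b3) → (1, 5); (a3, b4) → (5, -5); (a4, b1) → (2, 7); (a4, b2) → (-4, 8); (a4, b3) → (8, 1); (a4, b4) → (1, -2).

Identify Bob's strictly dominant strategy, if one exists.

A strategy is strictly dominant if it gives Bob a strictly higher payoff than every other strategy, against every choice by the opponent.
b2 strictly dominates: vs a1: 7 > each of {-5, -4, 6}; vs a2: 8 > each of {7, 6, -5}; vs a3: 8 > each of {6, 5, -5}; vs a4: 8 > each of {7, 1, -2}.

b2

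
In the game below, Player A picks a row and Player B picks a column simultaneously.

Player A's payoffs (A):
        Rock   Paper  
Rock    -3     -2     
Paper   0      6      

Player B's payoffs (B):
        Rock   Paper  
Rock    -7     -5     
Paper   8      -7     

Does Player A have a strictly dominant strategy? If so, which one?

Paper

A strategy is strictly dominant if it gives Player A a strictly higher payoff than every other strategy, against every choice by the opponent.
Paper strictly dominates: vs Rock: 0 > -3; vs Paper: 6 > -2.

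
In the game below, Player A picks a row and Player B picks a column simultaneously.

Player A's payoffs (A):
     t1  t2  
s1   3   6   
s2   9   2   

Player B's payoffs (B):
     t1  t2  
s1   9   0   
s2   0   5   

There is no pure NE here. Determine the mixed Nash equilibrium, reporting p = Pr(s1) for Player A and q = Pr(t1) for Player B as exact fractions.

p = 5/14, q = 2/5

Each player's mixing probability is pinned down by making the *other* player indifferent.
Player B indifferent between t1 and t2: p·9 + (1−p)·0 = p·0 + (1−p)·5 ⟹ 0 + 9p = 5 + (-5)p ⟹ p = 5/14.
Player A indifferent between s1 and s2: q·3 + (1−q)·6 = q·9 + (1−q)·2 ⟹ 6 + (-3)q = 2 + 7q ⟹ q = 2/5.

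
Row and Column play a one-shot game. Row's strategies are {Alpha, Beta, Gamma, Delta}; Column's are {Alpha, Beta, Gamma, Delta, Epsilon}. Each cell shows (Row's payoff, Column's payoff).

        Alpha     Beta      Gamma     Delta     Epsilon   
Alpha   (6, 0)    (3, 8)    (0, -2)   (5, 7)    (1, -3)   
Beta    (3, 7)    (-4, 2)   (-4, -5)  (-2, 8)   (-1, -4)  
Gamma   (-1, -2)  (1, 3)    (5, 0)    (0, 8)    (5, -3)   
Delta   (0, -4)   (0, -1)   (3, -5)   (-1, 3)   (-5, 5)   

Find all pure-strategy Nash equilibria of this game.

Check mutual best responses: a cell is a NE iff neither player can gain by unilaterally deviating.
Row's best responses — vs Alpha: Alpha (payoff 6); vs Beta: Alpha (payoff 3); vs Gamma: Gamma (payoff 5); vs Delta: Alpha (payoff 5); vs Epsilon: Gamma (payoff 5).
Column's best responses — vs Alpha: Beta (payoff 8); vs Beta: Delta (payoff 8); vs Gamma: Delta (payoff 8); vs Delta: Epsilon (payoff 5).
The only mutual best response is (Alpha, Beta); neither player gains by switching there.

(Alpha, Beta)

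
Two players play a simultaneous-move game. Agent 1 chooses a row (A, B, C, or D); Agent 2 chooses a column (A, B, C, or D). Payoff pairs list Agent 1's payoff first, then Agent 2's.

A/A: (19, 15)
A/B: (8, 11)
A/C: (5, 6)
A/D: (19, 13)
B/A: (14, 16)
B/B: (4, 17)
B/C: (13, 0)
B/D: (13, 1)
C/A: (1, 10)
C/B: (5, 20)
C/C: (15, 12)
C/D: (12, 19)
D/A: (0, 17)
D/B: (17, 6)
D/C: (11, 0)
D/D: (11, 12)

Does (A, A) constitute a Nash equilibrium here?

Holding Agent 2 at A: Agent 1 gets 19 from A, versus 14 from B, 1 from C, 0 from D. No profitable deviation for Agent 1.
Holding Agent 1 at A: Agent 2 gets 15 from A, versus 11 from B, 6 from C, 13 from D. No profitable deviation for Agent 2 either.

Yes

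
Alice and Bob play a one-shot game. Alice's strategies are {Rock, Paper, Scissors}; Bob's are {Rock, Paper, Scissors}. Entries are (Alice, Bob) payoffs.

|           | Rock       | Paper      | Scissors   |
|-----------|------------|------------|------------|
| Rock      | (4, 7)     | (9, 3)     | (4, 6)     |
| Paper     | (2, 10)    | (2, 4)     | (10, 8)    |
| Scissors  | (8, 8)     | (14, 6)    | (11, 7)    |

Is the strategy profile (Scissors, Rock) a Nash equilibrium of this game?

Yes

Holding Bob at Rock: Alice gets 8 from Scissors, versus 4 from Rock, 2 from Paper. No profitable deviation for Alice.
Holding Alice at Scissors: Bob gets 8 from Rock, versus 6 from Paper, 7 from Scissors. No profitable deviation for Bob either.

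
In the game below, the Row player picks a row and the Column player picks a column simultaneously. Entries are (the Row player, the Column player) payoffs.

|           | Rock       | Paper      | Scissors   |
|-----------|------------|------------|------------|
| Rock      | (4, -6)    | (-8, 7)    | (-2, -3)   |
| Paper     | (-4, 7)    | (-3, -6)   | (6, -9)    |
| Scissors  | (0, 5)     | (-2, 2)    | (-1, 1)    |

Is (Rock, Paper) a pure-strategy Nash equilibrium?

Holding the Column player at Paper: the Row player gets -8 from Rock but could get -2 by switching to Scissors. The Row player has a profitable deviation.

No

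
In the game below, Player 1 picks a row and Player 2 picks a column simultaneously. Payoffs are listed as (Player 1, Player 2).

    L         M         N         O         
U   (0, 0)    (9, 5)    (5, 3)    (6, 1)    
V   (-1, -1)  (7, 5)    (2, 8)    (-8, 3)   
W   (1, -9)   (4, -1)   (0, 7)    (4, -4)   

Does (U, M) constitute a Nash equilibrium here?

Yes

Holding Player 2 at M: Player 1 gets 9 from U, versus 7 from V, 4 from W. No profitable deviation for Player 1.
Holding Player 1 at U: Player 2 gets 5 from M, versus 0 from L, 3 from N, 1 from O. No profitable deviation for Player 2 either.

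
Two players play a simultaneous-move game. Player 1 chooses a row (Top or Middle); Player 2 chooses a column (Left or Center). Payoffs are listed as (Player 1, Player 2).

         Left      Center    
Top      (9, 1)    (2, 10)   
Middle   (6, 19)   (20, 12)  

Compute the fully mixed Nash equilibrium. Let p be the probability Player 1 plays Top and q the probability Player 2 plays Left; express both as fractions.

Each player's mixing probability is pinned down by making the *other* player indifferent.
Player 2 indifferent between Left and Center: p·1 + (1−p)·19 = p·10 + (1−p)·12 ⟹ 19 + (-18)p = 12 + (-2)p ⟹ p = 7/16.
Player 1 indifferent between Top and Middle: q·9 + (1−q)·2 = q·6 + (1−q)·20 ⟹ 2 + 7q = 20 + (-14)q ⟹ q = 6/7.

p = 7/16, q = 6/7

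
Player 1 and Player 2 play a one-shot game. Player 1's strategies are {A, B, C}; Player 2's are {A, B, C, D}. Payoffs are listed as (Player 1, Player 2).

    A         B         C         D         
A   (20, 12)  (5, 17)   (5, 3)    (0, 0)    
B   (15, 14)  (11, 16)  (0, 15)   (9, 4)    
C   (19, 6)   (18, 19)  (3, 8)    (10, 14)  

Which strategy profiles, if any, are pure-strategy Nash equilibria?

Check mutual best responses: a cell is a NE iff neither player can gain by unilaterally deviating.
Player 1's best responses — vs A: A (payoff 20); vs B: C (payoff 18); vs C: A (payoff 5); vs D: C (payoff 10).
Player 2's best responses — vs A: B (payoff 17); vs B: B (payoff 16); vs C: B (payoff 19).
The only mutual best response is (C, B); neither player gains by switching there.

(C, B)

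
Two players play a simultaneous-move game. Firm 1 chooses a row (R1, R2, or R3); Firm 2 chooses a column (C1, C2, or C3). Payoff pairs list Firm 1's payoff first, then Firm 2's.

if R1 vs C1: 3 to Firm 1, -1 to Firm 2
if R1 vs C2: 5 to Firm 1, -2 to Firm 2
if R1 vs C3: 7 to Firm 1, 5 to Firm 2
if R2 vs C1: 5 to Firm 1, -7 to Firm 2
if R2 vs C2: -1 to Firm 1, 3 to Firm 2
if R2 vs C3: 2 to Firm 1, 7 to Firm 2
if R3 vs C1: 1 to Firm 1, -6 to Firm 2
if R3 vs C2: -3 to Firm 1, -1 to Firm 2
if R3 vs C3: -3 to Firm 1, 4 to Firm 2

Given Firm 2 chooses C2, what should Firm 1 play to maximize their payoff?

With Firm 2 fixed at C2, Firm 1's payoffs are: R1 → 5, R2 → -1, R3 → -3.
The maximum is 5, achieved by R1.

R1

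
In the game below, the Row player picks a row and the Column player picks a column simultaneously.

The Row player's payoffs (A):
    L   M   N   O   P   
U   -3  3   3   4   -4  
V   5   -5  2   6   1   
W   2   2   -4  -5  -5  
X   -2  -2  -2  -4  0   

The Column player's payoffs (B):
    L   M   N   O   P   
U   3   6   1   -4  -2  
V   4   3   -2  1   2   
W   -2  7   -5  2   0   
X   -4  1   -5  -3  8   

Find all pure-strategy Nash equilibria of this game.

(U, M) and (V, L)

A profile is a Nash equilibrium when each player is best-responding to the other.
The Row player's best responses — vs L: V (payoff 5); vs M: U (payoff 3); vs N: U (payoff 3); vs O: V (payoff 6); vs P: V (payoff 1).
The Column player's best responses — vs U: M (payoff 6); vs V: L (payoff 4); vs W: M (payoff 7); vs X: P (payoff 8).
Mutual best responses occur at (U, M) and (V, L); at each, neither player gains by switching.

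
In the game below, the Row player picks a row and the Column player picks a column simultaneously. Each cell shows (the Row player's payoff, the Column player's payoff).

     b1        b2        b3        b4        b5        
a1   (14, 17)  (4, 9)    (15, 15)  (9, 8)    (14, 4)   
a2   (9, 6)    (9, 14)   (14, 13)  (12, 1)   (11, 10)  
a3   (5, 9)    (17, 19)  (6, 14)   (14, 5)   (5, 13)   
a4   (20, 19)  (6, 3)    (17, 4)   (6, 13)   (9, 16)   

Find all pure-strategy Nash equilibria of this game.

(a3, b2) and (a4, b1)

A profile is a Nash equilibrium when each player is best-responding to the other.
The Row player's best responses — vs b1: a4 (payoff 20); vs b2: a3 (payoff 17); vs b3: a4 (payoff 17); vs b4: a3 (payoff 14); vs b5: a1 (payoff 14).
The Column player's best responses — vs a1: b1 (payoff 17); vs a2: b2 (payoff 14); vs a3: b2 (payoff 19); vs a4: b1 (payoff 19).
Mutual best responses occur at (a3, b2) and (a4, b1); at each, neither player gains by switching.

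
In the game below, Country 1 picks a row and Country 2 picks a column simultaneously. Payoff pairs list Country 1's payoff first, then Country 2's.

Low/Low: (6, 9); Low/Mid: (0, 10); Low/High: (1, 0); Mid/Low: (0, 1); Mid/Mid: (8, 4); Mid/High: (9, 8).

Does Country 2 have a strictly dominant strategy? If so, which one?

None

Check whether one of Country 2's strategies beats all alternatives regardless of what the opponent does.
Low is not dominant: against Low, Mid gives 10 > 9.
Mid is not dominant: against Mid, High gives 8 > 4.
High is not dominant: against Low, Low gives 9 > 0.
No single strategy is best against every opponent action.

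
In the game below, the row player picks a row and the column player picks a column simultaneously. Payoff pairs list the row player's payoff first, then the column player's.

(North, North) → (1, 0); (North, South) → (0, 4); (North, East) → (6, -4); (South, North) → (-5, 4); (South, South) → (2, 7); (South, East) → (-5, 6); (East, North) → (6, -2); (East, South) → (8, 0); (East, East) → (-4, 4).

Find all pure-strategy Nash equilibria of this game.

A profile is a Nash equilibrium when each player is best-responding to the other.
The row player's best responses — vs North: East (payoff 6); vs South: East (payoff 8); vs East: North (payoff 6).
The column player's best responses — vs North: South (payoff 4); vs South: South (payoff 7); vs East: East (payoff 4).
No cell has both players best-responding. For instance, the row player's best reply to East is North, but against North the column player prefers South over East.

No pure-strategy Nash equilibrium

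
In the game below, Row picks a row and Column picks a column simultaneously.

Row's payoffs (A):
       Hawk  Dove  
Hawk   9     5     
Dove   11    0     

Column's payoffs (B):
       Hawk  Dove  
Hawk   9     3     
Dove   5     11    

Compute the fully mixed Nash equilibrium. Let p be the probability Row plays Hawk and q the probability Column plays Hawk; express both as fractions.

In a mixed NE each player is indifferent between their pure strategies, so the opponent's mix sets the indifference.
Column indifferent between Hawk and Dove: p·9 + (1−p)·5 = p·3 + (1−p)·11 ⟹ 5 + 4p = 11 + (-8)p ⟹ p = 1/2.
Row indifferent between Hawk and Dove: q·9 + (1−q)·5 = q·11 + (1−q)·0 ⟹ 5 + 4q = 0 + 11q ⟹ q = 5/7.

p = 1/2, q = 5/7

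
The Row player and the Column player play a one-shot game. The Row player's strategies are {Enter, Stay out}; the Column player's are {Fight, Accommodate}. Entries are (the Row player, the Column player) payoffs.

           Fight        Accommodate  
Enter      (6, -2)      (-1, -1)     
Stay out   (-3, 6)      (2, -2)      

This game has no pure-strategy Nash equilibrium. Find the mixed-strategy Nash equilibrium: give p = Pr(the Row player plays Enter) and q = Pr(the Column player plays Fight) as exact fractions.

In a mixed NE each player is indifferent between their pure strategies, so the opponent's mix sets the indifference.
The Column player indifferent between Fight and Accommodate: p·(-2) + (1−p)·6 = p·(-1) + (1−p)·(-2) ⟹ 6 + (-8)p = (-2) + 1p ⟹ p = 8/9.
The Row player indifferent between Enter and Stay out: q·6 + (1−q)·(-1) = q·(-3) + (1−q)·2 ⟹ (-1) + 7q = 2 + (-5)q ⟹ q = 1/4.

p = 8/9, q = 1/4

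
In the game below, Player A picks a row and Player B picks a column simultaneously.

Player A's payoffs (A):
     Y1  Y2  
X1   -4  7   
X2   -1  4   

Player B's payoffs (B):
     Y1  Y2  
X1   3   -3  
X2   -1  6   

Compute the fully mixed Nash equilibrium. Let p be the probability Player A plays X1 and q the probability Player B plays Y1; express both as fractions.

p = 7/13, q = 1/2

In a mixed NE each player is indifferent between their pure strategies, so the opponent's mix sets the indifference.
Player B indifferent between Y1 and Y2: p·3 + (1−p)·(-1) = p·(-3) + (1−p)·6 ⟹ (-1) + 4p = 6 + (-9)p ⟹ p = 7/13.
Player A indifferent between X1 and X2: q·(-4) + (1−q)·7 = q·(-1) + (1−q)·4 ⟹ 7 + (-11)q = 4 + (-5)q ⟹ q = 1/2.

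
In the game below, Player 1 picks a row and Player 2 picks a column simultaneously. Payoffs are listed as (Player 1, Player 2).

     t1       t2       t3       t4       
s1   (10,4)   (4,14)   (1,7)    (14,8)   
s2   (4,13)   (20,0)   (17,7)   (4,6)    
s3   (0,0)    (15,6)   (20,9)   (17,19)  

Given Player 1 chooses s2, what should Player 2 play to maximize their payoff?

t1

With Player 1 fixed at s2, Player 2's payoffs are: t1 → 13, t2 → 0, t3 → 7, t4 → 6.
The maximum is 13, achieved by t1.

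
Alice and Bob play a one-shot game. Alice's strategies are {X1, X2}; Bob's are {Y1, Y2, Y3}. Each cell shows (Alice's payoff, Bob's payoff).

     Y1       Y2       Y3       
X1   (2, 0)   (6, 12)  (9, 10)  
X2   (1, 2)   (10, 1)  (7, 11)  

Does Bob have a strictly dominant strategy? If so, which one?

No strictly dominant strategy

Check whether one of Bob's strategies beats all alternatives regardless of what the opponent does.
Y1 is not dominant: against X1, Y2 gives 12 > 0.
Y2 is not dominant: against X2, Y1 gives 2 > 1.
Y3 is not dominant: against X1, Y2 gives 12 > 10.
No single strategy is best against every opponent action.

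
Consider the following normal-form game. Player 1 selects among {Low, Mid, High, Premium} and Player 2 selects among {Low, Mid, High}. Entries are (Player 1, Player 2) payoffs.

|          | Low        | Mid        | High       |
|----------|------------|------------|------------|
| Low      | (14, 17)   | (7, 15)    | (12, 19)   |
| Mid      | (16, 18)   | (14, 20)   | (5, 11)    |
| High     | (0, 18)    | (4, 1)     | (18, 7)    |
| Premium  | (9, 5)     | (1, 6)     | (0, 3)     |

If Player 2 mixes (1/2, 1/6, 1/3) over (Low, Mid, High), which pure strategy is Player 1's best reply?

Low

Player 1's best reply maximizes expected payoff against the mix.
Low: (1/2)·14 + (1/6)·7 + (1/3)·12 = 73/6
Mid: (1/2)·16 + (1/6)·14 + (1/3)·5 = 12
High: (1/2)·0 + (1/6)·4 + (1/3)·18 = 20/3
Premium: (1/2)·9 + (1/6)·1 + (1/3)·0 = 14/3
Highest expected payoff is 73/6, from Low.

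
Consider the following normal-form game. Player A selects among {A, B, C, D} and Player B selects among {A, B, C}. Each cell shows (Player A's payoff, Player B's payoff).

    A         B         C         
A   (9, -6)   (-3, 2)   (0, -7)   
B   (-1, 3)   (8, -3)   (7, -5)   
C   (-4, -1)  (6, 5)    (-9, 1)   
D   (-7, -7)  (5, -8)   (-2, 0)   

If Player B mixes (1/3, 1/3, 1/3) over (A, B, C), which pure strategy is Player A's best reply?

B

Compute Player A's expected payoff from each pure strategy against the given mix.
A: (1/3)·9 + (1/3)·(-3) + (1/3)·0 = 2
B: (1/3)·(-1) + (1/3)·8 + (1/3)·7 = 14/3
C: (1/3)·(-4) + (1/3)·6 + (1/3)·(-9) = -7/3
D: (1/3)·(-7) + (1/3)·5 + (1/3)·(-2) = -4/3
Highest expected payoff is 14/3, from B.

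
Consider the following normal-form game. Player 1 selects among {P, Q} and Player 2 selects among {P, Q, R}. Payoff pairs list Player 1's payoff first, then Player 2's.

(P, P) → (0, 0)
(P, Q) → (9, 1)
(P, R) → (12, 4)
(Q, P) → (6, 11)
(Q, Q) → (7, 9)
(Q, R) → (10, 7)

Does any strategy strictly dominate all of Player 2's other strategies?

A strategy is strictly dominant if it gives Player 2 a strictly higher payoff than every other strategy, against every choice by the opponent.
P is not dominant: against P, Q gives 1 > 0.
Q is not dominant: against P, R gives 4 > 1.
R is not dominant: against Q, P gives 11 > 7.
No single strategy is best against every opponent action.

None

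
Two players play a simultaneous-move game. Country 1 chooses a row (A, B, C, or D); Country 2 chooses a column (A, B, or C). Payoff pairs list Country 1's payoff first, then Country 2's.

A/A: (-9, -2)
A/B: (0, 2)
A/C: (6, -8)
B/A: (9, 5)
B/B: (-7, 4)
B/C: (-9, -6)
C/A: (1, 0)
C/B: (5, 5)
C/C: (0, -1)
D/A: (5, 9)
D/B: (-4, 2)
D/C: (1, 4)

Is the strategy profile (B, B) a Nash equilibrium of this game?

Holding Country 2 at B: Country 1 gets -7 from B but could get 5 by switching to C. Country 1 has a profitable deviation.

No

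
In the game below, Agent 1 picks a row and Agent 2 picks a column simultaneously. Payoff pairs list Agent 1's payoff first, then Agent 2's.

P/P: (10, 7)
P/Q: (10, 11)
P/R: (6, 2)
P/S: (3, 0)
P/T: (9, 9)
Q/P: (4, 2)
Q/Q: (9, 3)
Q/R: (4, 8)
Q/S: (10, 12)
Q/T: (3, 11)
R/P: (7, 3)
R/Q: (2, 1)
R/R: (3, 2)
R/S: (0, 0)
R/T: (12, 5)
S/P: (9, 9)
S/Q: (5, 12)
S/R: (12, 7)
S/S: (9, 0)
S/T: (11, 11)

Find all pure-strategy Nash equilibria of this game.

(P, Q), (Q, S), and (R, T)

Find each player's best response to every opponent strategy; NE are the intersections.
Agent 1's best responses — vs P: P (payoff 10); vs Q: P (payoff 10); vs R: S (payoff 12); vs S: Q (payoff 10); vs T: R (payoff 12).
Agent 2's best responses — vs P: Q (payoff 11); vs Q: S (payoff 12); vs R: T (payoff 5); vs S: Q (payoff 12).
Mutual best responses occur at (P, Q), (Q, S), and (R, T); at each, neither player gains by switching.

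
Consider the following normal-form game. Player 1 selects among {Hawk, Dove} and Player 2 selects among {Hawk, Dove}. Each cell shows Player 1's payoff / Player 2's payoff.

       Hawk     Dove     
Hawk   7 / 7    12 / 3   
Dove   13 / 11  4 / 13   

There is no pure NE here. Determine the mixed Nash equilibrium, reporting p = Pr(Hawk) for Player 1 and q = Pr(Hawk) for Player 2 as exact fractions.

Each player's mixing probability is pinned down by making the *other* player indifferent.
Player 2 indifferent between Hawk and Dove: p·7 + (1−p)·11 = p·3 + (1−p)·13 ⟹ 11 + (-4)p = 13 + (-10)p ⟹ p = 1/3.
Player 1 indifferent between Hawk and Dove: q·7 + (1−q)·12 = q·13 + (1−q)·4 ⟹ 12 + (-5)q = 4 + 9q ⟹ q = 4/7.

p = 1/3, q = 4/7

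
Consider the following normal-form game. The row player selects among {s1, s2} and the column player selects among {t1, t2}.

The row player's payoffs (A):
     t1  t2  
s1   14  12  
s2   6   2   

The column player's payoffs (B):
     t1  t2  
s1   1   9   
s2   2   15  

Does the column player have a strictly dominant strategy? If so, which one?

Check whether one of the column player's strategies beats all alternatives regardless of what the opponent does.
t2 strictly dominates: vs s1: 9 > 1; vs s2: 15 > 2.

t2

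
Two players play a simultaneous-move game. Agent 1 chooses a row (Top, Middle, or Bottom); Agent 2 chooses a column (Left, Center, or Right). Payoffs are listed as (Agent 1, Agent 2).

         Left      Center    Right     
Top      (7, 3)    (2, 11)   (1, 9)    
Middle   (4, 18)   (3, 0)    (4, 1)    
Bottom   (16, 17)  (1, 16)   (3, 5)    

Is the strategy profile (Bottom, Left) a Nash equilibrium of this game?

Holding Agent 2 at Left: Agent 1 gets 16 from Bottom, versus 7 from Top, 4 from Middle. No profitable deviation for Agent 1.
Holding Agent 1 at Bottom: Agent 2 gets 17 from Left, versus 16 from Center, 5 from Right. No profitable deviation for Agent 2 either.

Yes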